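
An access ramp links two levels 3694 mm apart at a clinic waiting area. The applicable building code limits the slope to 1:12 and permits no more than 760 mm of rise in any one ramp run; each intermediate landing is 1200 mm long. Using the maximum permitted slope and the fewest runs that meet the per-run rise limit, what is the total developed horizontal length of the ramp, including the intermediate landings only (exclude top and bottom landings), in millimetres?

49128 mm

3694 / 760 = 4.86, so 5 ramp runs are needed. That means 4 intermediate landings.
Horizontal run for 3694 mm of rise at 1:12 is 3694 × 12 = 44328 mm.
Intermediate landings: 4 × 1200 = 4800 mm.
Developed length = 44328 + 4800 = 49128 mm.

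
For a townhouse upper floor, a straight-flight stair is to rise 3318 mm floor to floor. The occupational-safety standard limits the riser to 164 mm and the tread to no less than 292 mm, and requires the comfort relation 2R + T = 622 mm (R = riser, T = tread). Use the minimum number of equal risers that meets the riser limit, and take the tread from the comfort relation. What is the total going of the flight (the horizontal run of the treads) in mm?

At most 164 each: 3318/164 = 20.23, giving 21 risers.
Riser R = 3318 / 21 = 158 mm, within the 164 mm limit.
From 2R + T = 622: T = 622 − 316 = 306 mm.
Going = (21 − 1) × 306 = 6120 mm.

6120 mm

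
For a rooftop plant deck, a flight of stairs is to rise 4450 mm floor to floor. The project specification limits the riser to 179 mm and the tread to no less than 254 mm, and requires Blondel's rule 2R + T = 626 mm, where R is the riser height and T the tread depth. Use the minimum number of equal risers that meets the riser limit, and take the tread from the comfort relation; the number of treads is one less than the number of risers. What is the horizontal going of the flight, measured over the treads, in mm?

At most 179 each: 4450/179 = 24.86, giving 25 risers.
R = 4450 ÷ 25 = 178 mm.
T = 626 − 2·178 = 270 mm, which satisfies the 254 mm minimum.
Treads = 25 − 1 = 24; going = 24 × 270 = 6480 mm.

6480 mm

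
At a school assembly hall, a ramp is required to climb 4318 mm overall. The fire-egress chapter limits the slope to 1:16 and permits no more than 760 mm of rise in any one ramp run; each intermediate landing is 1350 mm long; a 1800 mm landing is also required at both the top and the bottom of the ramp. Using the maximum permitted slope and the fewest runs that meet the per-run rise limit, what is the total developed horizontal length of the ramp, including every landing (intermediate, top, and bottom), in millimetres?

At most 760 each: 4318/760 = 5.68, giving 6 ramp runs. That means 5 intermediate landings.
Ramp run (horizontal) at 1:16: 4318 × 16 = 69088 mm.
5 intermediate landings contribute 5 × 1350 = 6750 mm.
Top and bottom landings: 2 × 1800 = 3600 mm.
Total = 69088 + 6750 + 3600 = 79438 mm.

79438 mm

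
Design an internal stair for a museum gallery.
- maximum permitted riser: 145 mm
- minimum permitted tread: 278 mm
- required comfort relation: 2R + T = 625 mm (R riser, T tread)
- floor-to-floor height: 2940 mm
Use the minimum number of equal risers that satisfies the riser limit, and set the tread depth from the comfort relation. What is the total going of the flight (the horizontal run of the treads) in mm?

6900 mm

2940 / 145 = 20.28, so 21 risers are needed.
Riser R = 2940 / 21 = 140 mm, within the 145 mm limit.
Tread T = 625 − 2 × 140 = 345 mm (≥ 278 mm).
21 risers give 20 treads; going = 20 × 345 = 6900 mm.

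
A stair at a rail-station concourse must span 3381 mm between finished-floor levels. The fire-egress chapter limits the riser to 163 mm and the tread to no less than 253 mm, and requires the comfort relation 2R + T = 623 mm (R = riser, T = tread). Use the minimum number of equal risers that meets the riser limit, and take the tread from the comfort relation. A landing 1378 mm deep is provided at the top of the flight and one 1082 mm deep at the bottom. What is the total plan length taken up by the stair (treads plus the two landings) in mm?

8480 mm

⌈3381/163⌉ = 21 risers.
R = 3381 ÷ 21 = 161 mm.
T = 623 − 2·161 = 301 mm, which satisfies the 253 mm minimum.
Treads = 21 − 1 = 20; going = 20 × 301 = 6020 mm.
Enclosure = 6020 + 1378 + 1082 = 8480 mm.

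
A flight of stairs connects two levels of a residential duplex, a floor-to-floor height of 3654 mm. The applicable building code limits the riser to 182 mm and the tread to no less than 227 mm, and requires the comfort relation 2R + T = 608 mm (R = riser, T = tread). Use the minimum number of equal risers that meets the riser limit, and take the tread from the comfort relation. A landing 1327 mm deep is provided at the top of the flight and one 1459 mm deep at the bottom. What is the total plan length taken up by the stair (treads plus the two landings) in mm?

3654 / 182 = 20.08, so 21 risers are needed.
Each riser is 3654/21 = 174 mm (≤ 182 mm).
T = 608 − 2·174 = 260 mm, which satisfies the 227 mm minimum.
21 risers give 20 treads; going = 20 × 260 = 5200 mm.
Enclosure = 5200 + 1327 + 1459 = 7986 mm.

7986 mm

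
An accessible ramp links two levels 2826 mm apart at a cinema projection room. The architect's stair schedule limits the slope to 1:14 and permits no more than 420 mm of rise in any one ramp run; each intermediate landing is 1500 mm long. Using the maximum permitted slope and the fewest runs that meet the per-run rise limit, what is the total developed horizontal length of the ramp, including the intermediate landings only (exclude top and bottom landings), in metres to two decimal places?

48.56 m

2826 / 420 = 6.73, so 7 ramp runs are needed. That means 6 intermediate landings.
Ramp run (horizontal) at 1:14: 2826 × 14 = 39564 mm.
6 intermediate landings contribute 6 × 1500 = 9000 mm.
Total developed length = 39564 + 9000 = 48564 mm.
= 48.56 m.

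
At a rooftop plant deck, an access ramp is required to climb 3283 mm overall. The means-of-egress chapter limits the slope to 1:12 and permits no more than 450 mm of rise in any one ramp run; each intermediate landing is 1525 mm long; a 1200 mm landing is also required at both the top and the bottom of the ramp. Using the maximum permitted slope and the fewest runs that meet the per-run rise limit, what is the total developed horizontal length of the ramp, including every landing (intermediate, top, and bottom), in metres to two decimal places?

⌈3283/450⌉ = 8 ramp runs. That means 7 intermediate landings.
Ramp run (horizontal) at 1:12: 3283 × 12 = 39396 mm.
7 intermediate landings contribute 7 × 1525 = 10675 mm.
Top and bottom landings: 2 × 1200 = 2400 mm.
Total = 39396 + 10675 + 2400 = 52471 mm.
= 52.47 m.

52.47 m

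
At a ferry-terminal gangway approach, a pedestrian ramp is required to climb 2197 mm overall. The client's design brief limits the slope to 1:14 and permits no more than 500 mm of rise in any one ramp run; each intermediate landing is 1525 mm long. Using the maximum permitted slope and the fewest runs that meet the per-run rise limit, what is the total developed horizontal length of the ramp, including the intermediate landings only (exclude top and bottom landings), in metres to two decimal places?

At most 500 each: 2197/500 = 4.39, giving 5 ramp runs. That means 4 intermediate landings.
Ramp run (horizontal) at 1:14: 2197 × 14 = 30758 mm.
4 intermediate landings contribute 4 × 1525 = 6100 mm.
Total developed length = 30758 + 6100 = 36858 mm.
= 36.86 m.

36.86 m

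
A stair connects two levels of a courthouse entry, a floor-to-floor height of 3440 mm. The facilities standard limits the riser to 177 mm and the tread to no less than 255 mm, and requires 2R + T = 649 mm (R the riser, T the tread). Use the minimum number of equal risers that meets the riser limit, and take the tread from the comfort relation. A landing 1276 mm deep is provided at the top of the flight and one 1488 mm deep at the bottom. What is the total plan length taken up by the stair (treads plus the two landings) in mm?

⌈3440/177⌉ = 20 risers.
Each riser is 3440/20 = 172 mm (≤ 177 mm).
Tread T = 649 − 2 × 172 = 305 mm (≥ 255 mm).
20 risers give 19 treads; going = 19 × 305 = 5795 mm.
Add landings: 5795 + 1276 + 1488 = 8559 mm.

8559 mm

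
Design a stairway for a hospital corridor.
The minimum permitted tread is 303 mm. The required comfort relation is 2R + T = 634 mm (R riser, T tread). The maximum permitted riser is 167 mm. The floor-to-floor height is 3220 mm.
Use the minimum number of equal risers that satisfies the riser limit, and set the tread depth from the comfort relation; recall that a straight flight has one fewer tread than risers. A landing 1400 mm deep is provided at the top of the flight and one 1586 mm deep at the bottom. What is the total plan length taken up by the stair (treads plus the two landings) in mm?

⌈3220/167⌉ = 20 risers.
Riser R = 3220 / 20 = 161 mm, within the 167 mm limit.
Tread T = 634 − 2 × 161 = 312 mm (≥ 303 mm).
20 risers give 19 treads; going = 19 × 312 = 5928 mm.
Enclosure = 5928 + 1400 + 1586 = 8914 mm.

8914 mm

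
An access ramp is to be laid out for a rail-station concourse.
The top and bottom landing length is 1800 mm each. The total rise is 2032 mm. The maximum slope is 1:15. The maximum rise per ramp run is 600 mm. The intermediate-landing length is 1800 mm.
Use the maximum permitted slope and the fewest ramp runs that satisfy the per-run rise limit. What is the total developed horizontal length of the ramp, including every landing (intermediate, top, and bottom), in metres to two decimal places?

39.48 m

⌈2032/600⌉ = 4 ramp runs. That means 3 intermediate landings.
Ramp run (horizontal) at 1:15: 2032 × 15 = 30480 mm.
3 intermediate landings contribute 3 × 1800 = 5400 mm.
Top and bottom landings: 2 × 1800 = 3600 mm.
Total = 30480 + 5400 + 3600 = 39480 mm.
= 39.48 m.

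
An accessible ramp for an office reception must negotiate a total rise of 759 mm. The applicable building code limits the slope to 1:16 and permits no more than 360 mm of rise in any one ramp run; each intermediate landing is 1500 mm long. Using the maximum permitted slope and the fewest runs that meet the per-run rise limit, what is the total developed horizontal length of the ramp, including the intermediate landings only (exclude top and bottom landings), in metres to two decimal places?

759 / 360 = 2.108 → round up to 3 ramp runs. That means 2 intermediate landings.
Ramp run (horizontal) at 1:16: 759 × 16 = 12144 mm.
2 intermediate landings contribute 2 × 1500 = 3000 mm.
Developed length = 12144 + 3000 = 15144 mm.
= 15.14 m.

15.14 m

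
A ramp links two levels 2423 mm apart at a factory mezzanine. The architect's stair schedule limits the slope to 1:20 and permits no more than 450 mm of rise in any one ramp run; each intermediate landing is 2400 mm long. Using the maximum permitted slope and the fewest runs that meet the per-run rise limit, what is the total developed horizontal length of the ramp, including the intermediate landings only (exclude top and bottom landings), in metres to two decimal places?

60.46 m

2423 / 450 = 5.384 → round up to 6 ramp runs. That means 5 intermediate landings.
Horizontal run for 2423 mm of rise at 1:20 is 2423 × 20 = 48460 mm.
Intermediate landings: 5 × 2400 = 12000 mm.
Developed length = 48460 + 12000 = 60460 mm.
= 60.46 m.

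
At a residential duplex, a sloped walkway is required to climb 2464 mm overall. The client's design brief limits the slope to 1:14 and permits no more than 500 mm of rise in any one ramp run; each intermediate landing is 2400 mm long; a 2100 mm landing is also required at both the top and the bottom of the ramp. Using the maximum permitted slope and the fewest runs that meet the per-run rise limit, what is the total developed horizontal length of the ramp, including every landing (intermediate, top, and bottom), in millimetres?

⌈2464/500⌉ = 5 ramp runs. That means 4 intermediate landings.
Horizontal run for 2464 mm of rise at 1:14 is 2464 × 14 = 34496 mm.
4 intermediate landings contribute 4 × 2400 = 9600 mm.
Top and bottom landings: 2 × 2100 = 4200 mm.
Total = 34496 + 9600 + 4200 = 48296 mm.

48296 mm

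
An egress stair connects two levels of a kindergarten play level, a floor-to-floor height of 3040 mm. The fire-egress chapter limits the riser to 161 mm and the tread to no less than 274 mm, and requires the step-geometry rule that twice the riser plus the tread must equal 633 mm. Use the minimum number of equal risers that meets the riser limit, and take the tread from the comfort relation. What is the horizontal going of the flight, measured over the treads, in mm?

⌈3040/161⌉ = 19 risers.
Riser R = 3040 / 19 = 160 mm, within the 161 mm limit.
T = 633 − 2·160 = 313 mm, which satisfies the 274 mm minimum.
19 risers give 18 treads; going = 18 × 313 = 5634 mm.

5634 mm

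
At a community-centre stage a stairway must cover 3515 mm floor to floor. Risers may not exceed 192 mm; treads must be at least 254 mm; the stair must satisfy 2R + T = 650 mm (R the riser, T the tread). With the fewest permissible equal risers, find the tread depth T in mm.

280 mm

3515 / 192 = 18.31, so 19 risers are needed.
Each riser is 3515/19 = 185 mm (≤ 192 mm).
From 2R + T = 650: T = 650 − 370 = 280 mm.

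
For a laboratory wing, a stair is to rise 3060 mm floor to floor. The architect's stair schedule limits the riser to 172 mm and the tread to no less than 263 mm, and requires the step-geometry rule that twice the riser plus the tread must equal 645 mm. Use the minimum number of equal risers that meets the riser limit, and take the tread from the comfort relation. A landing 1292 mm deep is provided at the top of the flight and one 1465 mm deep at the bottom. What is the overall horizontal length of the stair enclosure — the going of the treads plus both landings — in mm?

At most 172 each: 3060/172 = 17.79, giving 18 risers.
Each riser is 3060/18 = 170 mm (≤ 172 mm).
T = 645 − 2·170 = 305 mm, which satisfies the 263 mm minimum.
Going = (18 − 1) × 305 = 5185 mm.
Enclosure = 5185 + 1292 + 1465 = 7942 mm.

7942 mm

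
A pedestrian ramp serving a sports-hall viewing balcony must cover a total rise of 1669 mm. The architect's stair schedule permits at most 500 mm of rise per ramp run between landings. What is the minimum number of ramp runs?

⌈1669/500⌉ = 4 ramp runs.

4 runs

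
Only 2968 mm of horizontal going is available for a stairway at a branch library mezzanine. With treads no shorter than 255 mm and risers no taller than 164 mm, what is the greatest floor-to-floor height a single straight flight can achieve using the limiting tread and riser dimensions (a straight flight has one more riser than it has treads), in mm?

1968 mm

2968 / 255 = 11.64, so 11 treads fit.
Risers = treads + 1 = 12.
Maximum height = 12 × 164 = 1968 mm.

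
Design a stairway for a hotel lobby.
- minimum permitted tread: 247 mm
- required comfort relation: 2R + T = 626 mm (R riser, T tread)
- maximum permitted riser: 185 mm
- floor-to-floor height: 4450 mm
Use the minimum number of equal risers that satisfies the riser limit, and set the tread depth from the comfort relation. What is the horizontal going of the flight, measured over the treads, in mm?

6480 mm

At most 185 each: 4450/185 = 24.05, giving 25 risers.
Riser R = 4450 / 25 = 178 mm, within the 185 mm limit.
T = 626 − 2·178 = 270 mm, which satisfies the 247 mm minimum.
25 risers give 24 treads; going = 24 × 270 = 6480 mm.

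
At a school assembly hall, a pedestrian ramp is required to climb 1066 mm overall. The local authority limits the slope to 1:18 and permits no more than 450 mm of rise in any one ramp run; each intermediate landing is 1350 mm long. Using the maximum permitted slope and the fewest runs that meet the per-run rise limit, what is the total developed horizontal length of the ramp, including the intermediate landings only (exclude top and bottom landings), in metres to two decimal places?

1066 / 450 = 2.37, so 3 ramp runs are needed. That means 2 intermediate landings.
Ramp run (horizontal) at 1:18: 1066 × 18 = 19188 mm.
2 intermediate landings contribute 2 × 1350 = 2700 mm.
Developed length = 19188 + 2700 = 21888 mm.
= 21.89 m.

21.89 m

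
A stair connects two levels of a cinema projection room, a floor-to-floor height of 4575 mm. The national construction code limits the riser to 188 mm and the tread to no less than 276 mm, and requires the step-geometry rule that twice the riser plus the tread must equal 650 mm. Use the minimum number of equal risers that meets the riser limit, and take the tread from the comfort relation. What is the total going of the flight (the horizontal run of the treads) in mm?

6816 mm

4575 / 188 = 24.34, so 25 risers are needed.
Each riser is 4575/25 = 183 mm (≤ 188 mm).
T = 650 − 2·183 = 284 mm, which satisfies the 276 mm minimum.
Going = (25 − 1) × 284 = 6816 mm.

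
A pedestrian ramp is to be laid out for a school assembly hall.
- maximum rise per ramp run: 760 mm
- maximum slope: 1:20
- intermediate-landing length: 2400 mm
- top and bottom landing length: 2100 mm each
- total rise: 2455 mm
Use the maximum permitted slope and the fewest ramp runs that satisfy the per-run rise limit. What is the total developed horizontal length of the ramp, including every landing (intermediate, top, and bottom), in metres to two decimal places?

60.50 m

⌈2455/760⌉ = 4 ramp runs. That means 3 intermediate landings.
Horizontal run for 2455 mm of rise at 1:20 is 2455 × 20 = 49100 mm.
Intermediate landings: 3 × 2400 = 7200 mm.
Top and bottom landings: 2 × 2100 = 4200 mm.
Total = 49100 + 7200 + 4200 = 60500 mm.
= 60.50 m.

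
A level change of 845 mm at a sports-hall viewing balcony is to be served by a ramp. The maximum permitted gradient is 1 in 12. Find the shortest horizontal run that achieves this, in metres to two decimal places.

10.14 m

At 1:12 the run is 12 × 845 = 10140 mm.
10140 mm = 10.14 m.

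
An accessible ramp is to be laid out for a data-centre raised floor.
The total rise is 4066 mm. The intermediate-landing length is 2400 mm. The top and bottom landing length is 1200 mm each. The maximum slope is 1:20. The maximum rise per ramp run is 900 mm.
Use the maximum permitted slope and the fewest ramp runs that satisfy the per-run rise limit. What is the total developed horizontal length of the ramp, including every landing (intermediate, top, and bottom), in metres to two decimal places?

⌈4066/900⌉ = 5 ramp runs. That means 4 intermediate landings.
Horizontal run for 4066 mm of rise at 1:20 is 4066 × 20 = 81320 mm.
4 intermediate landings contribute 4 × 2400 = 9600 mm.
Top and bottom landings: 2 × 1200 = 2400 mm.
Total = 81320 + 9600 + 2400 = 93320 mm.
= 93.32 m.

93.32 m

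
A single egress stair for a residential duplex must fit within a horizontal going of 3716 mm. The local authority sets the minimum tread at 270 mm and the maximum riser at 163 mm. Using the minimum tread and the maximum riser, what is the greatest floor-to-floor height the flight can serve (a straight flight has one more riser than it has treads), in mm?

2282 mm

Treads that fit: ⌊3716 / 270⌋ = 13.
Risers = treads + 1 = 14.
Maximum height = 14 × 163 = 2282 mm.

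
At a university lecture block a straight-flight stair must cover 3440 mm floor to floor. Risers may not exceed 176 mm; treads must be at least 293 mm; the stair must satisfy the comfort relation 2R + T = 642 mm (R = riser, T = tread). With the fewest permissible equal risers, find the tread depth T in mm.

298 mm

At most 176 each: 3440/176 = 19.55, giving 20 risers.
Each riser is 3440/20 = 172 mm (≤ 176 mm).
Tread T = 642 − 2 × 172 = 298 mm (≥ 293 mm).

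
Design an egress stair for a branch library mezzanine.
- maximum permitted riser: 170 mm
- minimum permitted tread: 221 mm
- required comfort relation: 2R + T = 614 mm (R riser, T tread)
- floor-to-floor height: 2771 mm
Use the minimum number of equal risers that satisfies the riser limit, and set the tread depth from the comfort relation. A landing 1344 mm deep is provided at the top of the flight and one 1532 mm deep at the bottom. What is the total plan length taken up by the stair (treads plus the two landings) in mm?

At most 170 each: 2771/170 = 16.30, giving 17 risers.
R = 2771 ÷ 17 = 163 mm.
Tread T = 614 − 2 × 163 = 288 mm (≥ 221 mm).
Going = (17 − 1) × 288 = 4608 mm.
Add landings: 4608 + 1344 + 1532 = 7484 mm.

7484 mm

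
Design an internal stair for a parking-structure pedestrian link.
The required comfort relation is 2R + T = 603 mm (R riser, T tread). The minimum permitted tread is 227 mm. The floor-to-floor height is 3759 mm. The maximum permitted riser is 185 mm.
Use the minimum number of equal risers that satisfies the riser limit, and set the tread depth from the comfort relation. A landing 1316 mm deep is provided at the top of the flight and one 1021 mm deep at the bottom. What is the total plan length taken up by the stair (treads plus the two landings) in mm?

7237 mm

3759 / 185 = 20.32, so 21 risers are needed.
R = 3759 ÷ 21 = 179 mm.
From 2R + T = 603: T = 603 − 358 = 245 mm.
Treads = 21 − 1 = 20; going = 20 × 245 = 4900 mm.
Add landings: 4900 + 1316 + 1021 = 7237 mm.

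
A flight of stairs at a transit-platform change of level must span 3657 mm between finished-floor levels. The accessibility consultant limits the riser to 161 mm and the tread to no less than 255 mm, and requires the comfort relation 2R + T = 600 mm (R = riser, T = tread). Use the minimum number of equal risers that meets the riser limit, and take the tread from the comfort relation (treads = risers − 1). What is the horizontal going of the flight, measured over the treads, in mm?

3657 / 161 = 22.71, so 23 risers are needed.
Each riser is 3657/23 = 159 mm (≤ 161 mm).
From 2R + T = 600: T = 600 − 318 = 282 mm.
Treads = 23 − 1 = 22; going = 22 × 282 = 6204 mm.

6204 mm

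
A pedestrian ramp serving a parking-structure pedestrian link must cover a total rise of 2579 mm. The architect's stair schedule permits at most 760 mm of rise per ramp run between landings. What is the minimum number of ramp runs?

At most 760 each: 2579/760 = 3.39, giving 4 ramp runs.

4 runs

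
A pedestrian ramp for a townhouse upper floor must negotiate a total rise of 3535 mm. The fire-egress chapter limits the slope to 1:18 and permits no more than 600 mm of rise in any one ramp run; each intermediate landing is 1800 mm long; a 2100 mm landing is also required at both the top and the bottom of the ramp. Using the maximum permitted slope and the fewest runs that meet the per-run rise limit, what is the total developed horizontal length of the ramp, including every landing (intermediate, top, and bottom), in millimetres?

76830 mm

3535 / 600 = 5.892 → round up to 6 ramp runs. That means 5 intermediate landings.
Ramp run (horizontal) at 1:18: 3535 × 18 = 63630 mm.
Intermediate landings: 5 × 1800 = 9000 mm.
Top and bottom landings: 2 × 2100 = 4200 mm.
Total = 63630 + 9000 + 4200 = 76830 mm.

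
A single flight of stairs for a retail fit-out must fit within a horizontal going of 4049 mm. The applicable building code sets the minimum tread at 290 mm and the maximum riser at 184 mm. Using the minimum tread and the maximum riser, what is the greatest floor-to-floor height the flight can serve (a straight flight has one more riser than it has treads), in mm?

2576 mm

4049 / 290 = 13.96, so 13 treads fit.
Risers = treads + 1 = 14.
Maximum height = 14 × 184 = 2576 mm.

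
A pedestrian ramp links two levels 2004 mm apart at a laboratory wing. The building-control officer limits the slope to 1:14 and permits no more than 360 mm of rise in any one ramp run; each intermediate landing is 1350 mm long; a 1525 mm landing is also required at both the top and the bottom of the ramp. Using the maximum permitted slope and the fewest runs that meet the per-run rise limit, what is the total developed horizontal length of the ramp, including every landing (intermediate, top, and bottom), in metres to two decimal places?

37.86 m

⌈2004/360⌉ = 6 ramp runs. That means 5 intermediate landings.
Horizontal run for 2004 mm of rise at 1:14 is 2004 × 14 = 28056 mm.
5 intermediate landings contribute 5 × 1350 = 6750 mm.
Top and bottom landings: 2 × 1525 = 3050 mm.
Total = 28056 + 6750 + 3050 = 37856 mm.
= 37.86 m.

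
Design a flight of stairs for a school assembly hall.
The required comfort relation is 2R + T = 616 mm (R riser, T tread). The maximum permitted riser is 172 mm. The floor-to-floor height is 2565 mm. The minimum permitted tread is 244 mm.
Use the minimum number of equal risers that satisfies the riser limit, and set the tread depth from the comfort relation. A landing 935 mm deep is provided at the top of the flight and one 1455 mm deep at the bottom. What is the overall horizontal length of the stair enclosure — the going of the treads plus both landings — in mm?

6226 mm

2565 / 172 = 14.913 → round up to 15 risers.
Each riser is 2565/15 = 171 mm (≤ 172 mm).
T = 616 − 2·171 = 274 mm, which satisfies the 244 mm minimum.
15 risers give 14 treads; going = 14 × 274 = 3836 mm.
Add landings: 3836 + 935 + 1455 = 6226 mm.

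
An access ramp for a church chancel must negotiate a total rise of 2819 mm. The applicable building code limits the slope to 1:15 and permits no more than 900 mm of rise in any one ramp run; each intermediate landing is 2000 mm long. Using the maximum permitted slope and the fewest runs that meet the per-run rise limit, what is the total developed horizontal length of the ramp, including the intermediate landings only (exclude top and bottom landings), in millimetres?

At most 900 each: 2819/900 = 3.13, giving 4 ramp runs. That means 3 intermediate landings.
Horizontal run for 2819 mm of rise at 1:15 is 2819 × 15 = 42285 mm.
Intermediate landings: 3 × 2000 = 6000 mm.
Total developed length = 42285 + 6000 = 48285 mm.

48285 mm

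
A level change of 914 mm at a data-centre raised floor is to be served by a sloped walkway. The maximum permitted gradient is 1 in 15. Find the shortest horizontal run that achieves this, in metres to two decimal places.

13.71 m

Run = rise × 15 = 914 × 15 = 13710 mm.
13710 mm = 13.71 m.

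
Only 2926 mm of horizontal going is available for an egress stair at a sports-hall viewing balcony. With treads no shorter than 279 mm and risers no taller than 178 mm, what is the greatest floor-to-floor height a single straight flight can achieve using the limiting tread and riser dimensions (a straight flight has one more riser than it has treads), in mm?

1958 mm

Treads that fit: ⌊2926 / 279⌋ = 10.
Risers = treads + 1 = 11.
Maximum height = 11 × 178 = 1958 mm.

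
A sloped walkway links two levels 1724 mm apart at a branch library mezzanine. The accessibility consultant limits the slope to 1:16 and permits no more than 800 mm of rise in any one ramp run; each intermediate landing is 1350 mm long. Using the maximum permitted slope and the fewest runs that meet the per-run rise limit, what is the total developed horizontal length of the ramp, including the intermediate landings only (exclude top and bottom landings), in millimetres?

30284 mm

At most 800 each: 1724/800 = 2.15, giving 3 ramp runs. That means 2 intermediate landings.
Horizontal run for 1724 mm of rise at 1:16 is 1724 × 16 = 27584 mm.
Intermediate landings: 2 × 1350 = 2700 mm.
Total developed length = 27584 + 2700 = 30284 mm.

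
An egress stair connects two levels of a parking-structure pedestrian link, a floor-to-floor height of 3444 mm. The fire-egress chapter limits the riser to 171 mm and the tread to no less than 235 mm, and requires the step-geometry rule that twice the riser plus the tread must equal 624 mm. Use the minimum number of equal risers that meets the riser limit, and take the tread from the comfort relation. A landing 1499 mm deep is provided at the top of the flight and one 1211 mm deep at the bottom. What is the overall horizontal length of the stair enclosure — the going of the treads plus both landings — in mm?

3444 / 171 = 20.140 → round up to 21 risers.
Riser R = 3444 / 21 = 164 mm, within the 171 mm limit.
From 2R + T = 624: T = 624 − 328 = 296 mm.
Treads = 21 − 1 = 20; going = 20 × 296 = 5920 mm.
Add landings: 5920 + 1499 + 1211 = 8630 mm.

8630 mm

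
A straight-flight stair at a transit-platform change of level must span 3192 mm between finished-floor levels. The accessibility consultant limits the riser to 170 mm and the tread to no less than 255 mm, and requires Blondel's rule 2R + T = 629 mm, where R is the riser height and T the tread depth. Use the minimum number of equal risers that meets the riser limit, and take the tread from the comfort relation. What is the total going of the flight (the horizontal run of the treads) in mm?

At most 170 each: 3192/170 = 18.78, giving 19 risers.
Riser R = 3192 / 19 = 168 mm, within the 170 mm limit.
Tread T = 629 − 2 × 168 = 293 mm (≥ 255 mm).
Going = (19 − 1) × 293 = 5274 mm.

5274 mm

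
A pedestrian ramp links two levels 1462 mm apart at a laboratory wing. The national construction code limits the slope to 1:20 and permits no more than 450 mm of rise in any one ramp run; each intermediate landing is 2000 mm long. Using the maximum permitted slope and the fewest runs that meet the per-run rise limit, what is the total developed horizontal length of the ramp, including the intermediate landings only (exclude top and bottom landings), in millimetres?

35240 mm

⌈1462/450⌉ = 4 ramp runs. That means 3 intermediate landings.
Ramp run (horizontal) at 1:20: 1462 × 20 = 29240 mm.
3 intermediate landings contribute 3 × 2000 = 6000 mm.
Developed length = 29240 + 6000 = 35240 mm.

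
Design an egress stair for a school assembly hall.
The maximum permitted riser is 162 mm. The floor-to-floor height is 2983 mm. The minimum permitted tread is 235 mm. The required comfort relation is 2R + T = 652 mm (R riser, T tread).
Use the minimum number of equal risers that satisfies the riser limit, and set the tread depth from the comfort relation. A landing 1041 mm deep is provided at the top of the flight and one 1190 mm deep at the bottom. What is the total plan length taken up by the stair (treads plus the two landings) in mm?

2983 / 162 = 18.41, so 19 risers are needed.
R = 2983 ÷ 19 = 157 mm.
From 2R + T = 652: T = 652 − 314 = 338 mm.
Going = (19 − 1) × 338 = 6084 mm.
Enclosure = 6084 + 1041 + 1190 = 8315 mm.

8315 mm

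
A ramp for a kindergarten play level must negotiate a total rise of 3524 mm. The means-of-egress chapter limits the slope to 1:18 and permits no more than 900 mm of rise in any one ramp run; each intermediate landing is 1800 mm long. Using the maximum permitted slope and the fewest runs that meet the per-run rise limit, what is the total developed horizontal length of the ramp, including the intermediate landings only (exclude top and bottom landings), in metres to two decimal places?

At most 900 each: 3524/900 = 3.92, giving 4 ramp runs. That means 3 intermediate landings.
Horizontal run for 3524 mm of rise at 1:18 is 3524 × 18 = 63432 mm.
3 intermediate landings contribute 3 × 1800 = 5400 mm.
Total developed length = 63432 + 5400 = 68832 mm.
= 68.83 m.

68.83 m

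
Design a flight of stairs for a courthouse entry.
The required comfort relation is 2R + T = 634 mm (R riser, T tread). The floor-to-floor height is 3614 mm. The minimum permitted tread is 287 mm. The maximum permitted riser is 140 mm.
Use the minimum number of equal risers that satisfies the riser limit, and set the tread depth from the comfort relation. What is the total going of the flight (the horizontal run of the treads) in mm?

⌈3614/140⌉ = 26 risers.
Riser R = 3614 / 26 = 139 mm, within the 140 mm limit.
T = 634 − 2·139 = 356 mm, which satisfies the 287 mm minimum.
26 risers give 25 treads; going = 25 × 356 = 8900 mm.

8900 mm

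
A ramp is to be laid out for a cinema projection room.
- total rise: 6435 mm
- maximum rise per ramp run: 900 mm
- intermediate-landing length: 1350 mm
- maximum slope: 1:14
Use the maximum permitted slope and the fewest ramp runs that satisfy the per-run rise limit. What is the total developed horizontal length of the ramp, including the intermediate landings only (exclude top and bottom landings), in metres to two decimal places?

⌈6435/900⌉ = 8 ramp runs. That means 7 intermediate landings.
Ramp run (horizontal) at 1:14: 6435 × 14 = 90090 mm.
Intermediate landings: 7 × 1350 = 9450 mm.
Total developed length = 90090 + 9450 = 99540 mm.
= 99.54 m.

99.54 m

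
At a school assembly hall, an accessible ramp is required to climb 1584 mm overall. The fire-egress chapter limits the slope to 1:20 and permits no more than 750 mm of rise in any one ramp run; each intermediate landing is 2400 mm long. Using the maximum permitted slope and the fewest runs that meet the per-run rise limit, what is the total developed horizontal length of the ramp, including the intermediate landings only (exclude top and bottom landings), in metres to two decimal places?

⌈1584/750⌉ = 3 ramp runs. That means 2 intermediate landings.
Ramp run (horizontal) at 1:20: 1584 × 20 = 31680 mm.
Intermediate landings: 2 × 2400 = 4800 mm.
Total developed length = 31680 + 4800 = 36480 mm.
= 36.48 m.

36.48 m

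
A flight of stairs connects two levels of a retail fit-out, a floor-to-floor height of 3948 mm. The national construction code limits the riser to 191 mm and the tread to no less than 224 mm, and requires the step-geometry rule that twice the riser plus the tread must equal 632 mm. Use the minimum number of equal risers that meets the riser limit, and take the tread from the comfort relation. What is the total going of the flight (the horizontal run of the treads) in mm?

3948 / 191 = 20.67, so 21 risers are needed.
Riser R = 3948 / 21 = 188 mm, within the 191 mm limit.
T = 632 − 2·188 = 256 mm, which satisfies the 224 mm minimum.
21 risers give 20 treads; going = 20 × 256 = 5120 mm.

5120 mm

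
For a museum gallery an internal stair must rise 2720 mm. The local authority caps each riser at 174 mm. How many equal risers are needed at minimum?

⌈2720/174⌉ = 16 risers.

16 risers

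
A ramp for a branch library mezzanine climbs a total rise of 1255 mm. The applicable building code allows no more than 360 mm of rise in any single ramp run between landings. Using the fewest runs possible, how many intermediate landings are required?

⌈1255/360⌉ = 4 ramp runs.
4 runs are separated by 3 intermediate landings.

3 intermediate landings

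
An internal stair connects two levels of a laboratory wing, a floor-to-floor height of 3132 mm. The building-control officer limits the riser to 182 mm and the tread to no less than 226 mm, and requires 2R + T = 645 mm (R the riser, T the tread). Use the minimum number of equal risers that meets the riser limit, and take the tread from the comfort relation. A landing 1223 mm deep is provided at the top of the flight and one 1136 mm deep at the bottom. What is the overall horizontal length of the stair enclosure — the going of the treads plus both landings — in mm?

⌈3132/182⌉ = 18 risers.
Riser R = 3132 / 18 = 174 mm, within the 182 mm limit.
From 2R + T = 645: T = 645 − 348 = 297 mm.
18 risers give 17 treads; going = 17 × 297 = 5049 mm.
Enclosure = 5049 + 1223 + 1136 = 7408 mm.

7408 mm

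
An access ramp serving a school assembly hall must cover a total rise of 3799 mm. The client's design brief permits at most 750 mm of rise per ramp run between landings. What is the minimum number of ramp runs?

3799 / 750 = 5.07, so 6 ramp runs are needed.

6 runs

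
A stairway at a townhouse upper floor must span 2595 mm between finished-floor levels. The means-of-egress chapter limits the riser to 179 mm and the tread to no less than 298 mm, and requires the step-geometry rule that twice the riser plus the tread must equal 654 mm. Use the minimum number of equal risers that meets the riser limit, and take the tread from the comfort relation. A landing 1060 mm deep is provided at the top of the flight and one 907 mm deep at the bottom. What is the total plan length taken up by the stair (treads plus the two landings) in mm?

6279 mm

2595 / 179 = 14.497 → round up to 15 risers.
R = 2595 ÷ 15 = 173 mm.
T = 654 − 2·173 = 308 mm, which satisfies the 298 mm minimum.
15 risers give 14 treads; going = 14 × 308 = 4312 mm.
Enclosure = 4312 + 1060 + 907 = 6279 mm.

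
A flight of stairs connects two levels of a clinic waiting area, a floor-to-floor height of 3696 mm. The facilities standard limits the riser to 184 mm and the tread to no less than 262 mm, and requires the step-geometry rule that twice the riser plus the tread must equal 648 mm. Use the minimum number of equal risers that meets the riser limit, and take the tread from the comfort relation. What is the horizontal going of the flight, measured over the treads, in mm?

3696 / 184 = 20.09, so 21 risers are needed.
Riser R = 3696 / 21 = 176 mm, within the 184 mm limit.
T = 648 − 2·176 = 296 mm, which satisfies the 262 mm minimum.
Treads = 21 − 1 = 20; going = 20 × 296 = 5920 mm.

5920 mm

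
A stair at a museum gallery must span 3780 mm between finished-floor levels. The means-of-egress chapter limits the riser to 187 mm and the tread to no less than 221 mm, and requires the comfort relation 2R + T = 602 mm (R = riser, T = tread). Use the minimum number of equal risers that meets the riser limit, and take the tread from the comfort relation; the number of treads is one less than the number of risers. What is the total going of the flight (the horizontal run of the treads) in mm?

4840 mm

3780 / 187 = 20.214 → round up to 21 risers.
Each riser is 3780/21 = 180 mm (≤ 187 mm).
Tread T = 602 − 2 × 180 = 242 mm (≥ 221 mm).
Going = (21 − 1) × 242 = 4840 mm.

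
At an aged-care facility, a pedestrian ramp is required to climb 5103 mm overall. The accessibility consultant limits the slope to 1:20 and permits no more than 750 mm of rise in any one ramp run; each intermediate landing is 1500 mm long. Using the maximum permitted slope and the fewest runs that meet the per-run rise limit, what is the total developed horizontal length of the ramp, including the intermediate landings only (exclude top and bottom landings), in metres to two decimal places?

111.06 m

At most 750 each: 5103/750 = 6.80, giving 7 ramp runs. That means 6 intermediate landings.
Ramp run (horizontal) at 1:20: 5103 × 20 = 102060 mm.
6 intermediate landings contribute 6 × 1500 = 9000 mm.
Total developed length = 102060 + 9000 = 111060 mm.
= 111.06 m.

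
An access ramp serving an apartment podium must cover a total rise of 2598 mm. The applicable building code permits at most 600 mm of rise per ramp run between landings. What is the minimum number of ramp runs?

2598 / 600 = 4.330 → round up to 5 ramp runs.

5 runs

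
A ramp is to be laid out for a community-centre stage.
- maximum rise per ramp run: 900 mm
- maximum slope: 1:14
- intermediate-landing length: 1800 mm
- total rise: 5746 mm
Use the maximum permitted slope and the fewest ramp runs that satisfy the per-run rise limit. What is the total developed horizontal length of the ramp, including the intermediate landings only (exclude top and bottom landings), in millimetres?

91244 mm

5746 / 900 = 6.38, so 7 ramp runs are needed. That means 6 intermediate landings.
Horizontal run for 5746 mm of rise at 1:14 is 5746 × 14 = 80444 mm.
Intermediate landings: 6 × 1800 = 10800 mm.
Developed length = 80444 + 10800 = 91244 mm.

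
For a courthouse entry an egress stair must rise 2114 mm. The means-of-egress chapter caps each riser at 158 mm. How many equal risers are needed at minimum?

2114 / 158 = 13.380 → round up to 14 risers.

14 risers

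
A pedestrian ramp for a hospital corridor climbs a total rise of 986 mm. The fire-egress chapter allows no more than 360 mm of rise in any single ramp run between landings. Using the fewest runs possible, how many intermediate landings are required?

986 / 360 = 2.74, so 3 ramp runs are needed.
3 runs are separated by 2 intermediate landings.

2 intermediate landings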